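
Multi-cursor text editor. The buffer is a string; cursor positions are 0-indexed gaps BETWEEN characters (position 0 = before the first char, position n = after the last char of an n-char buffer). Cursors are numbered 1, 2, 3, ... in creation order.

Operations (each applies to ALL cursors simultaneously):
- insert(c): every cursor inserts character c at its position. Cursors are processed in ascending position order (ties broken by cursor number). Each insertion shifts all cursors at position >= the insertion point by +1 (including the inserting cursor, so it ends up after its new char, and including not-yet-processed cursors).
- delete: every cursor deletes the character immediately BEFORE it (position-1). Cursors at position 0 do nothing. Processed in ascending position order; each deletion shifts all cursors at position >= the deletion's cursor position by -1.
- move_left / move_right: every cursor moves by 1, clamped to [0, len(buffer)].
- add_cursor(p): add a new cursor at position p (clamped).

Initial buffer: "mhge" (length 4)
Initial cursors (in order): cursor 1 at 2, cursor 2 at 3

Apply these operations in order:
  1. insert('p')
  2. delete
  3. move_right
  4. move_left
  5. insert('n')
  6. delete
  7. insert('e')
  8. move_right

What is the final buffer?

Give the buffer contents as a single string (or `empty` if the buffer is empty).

After op 1 (insert('p')): buffer="mhpgpe" (len 6), cursors c1@3 c2@5, authorship ..1.2.
After op 2 (delete): buffer="mhge" (len 4), cursors c1@2 c2@3, authorship ....
After op 3 (move_right): buffer="mhge" (len 4), cursors c1@3 c2@4, authorship ....
After op 4 (move_left): buffer="mhge" (len 4), cursors c1@2 c2@3, authorship ....
After op 5 (insert('n')): buffer="mhngne" (len 6), cursors c1@3 c2@5, authorship ..1.2.
After op 6 (delete): buffer="mhge" (len 4), cursors c1@2 c2@3, authorship ....
After op 7 (insert('e')): buffer="mhegee" (len 6), cursors c1@3 c2@5, authorship ..1.2.
After op 8 (move_right): buffer="mhegee" (len 6), cursors c1@4 c2@6, authorship ..1.2.

Answer: mhegee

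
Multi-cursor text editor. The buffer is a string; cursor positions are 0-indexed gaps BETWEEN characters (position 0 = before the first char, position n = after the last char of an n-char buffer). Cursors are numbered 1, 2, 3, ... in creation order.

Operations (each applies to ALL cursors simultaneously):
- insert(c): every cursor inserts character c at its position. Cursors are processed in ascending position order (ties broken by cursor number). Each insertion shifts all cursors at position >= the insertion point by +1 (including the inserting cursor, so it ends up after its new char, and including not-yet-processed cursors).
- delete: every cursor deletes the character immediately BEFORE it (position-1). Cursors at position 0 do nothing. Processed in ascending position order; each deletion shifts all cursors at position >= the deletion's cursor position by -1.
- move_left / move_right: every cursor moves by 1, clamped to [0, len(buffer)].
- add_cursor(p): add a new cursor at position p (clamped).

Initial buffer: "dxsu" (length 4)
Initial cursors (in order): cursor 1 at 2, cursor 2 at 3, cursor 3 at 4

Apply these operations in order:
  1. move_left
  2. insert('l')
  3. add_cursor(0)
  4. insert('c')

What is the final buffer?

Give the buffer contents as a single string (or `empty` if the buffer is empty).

After op 1 (move_left): buffer="dxsu" (len 4), cursors c1@1 c2@2 c3@3, authorship ....
After op 2 (insert('l')): buffer="dlxlslu" (len 7), cursors c1@2 c2@4 c3@6, authorship .1.2.3.
After op 3 (add_cursor(0)): buffer="dlxlslu" (len 7), cursors c4@0 c1@2 c2@4 c3@6, authorship .1.2.3.
After op 4 (insert('c')): buffer="cdlcxlcslcu" (len 11), cursors c4@1 c1@4 c2@7 c3@10, authorship 4.11.22.33.

Answer: cdlcxlcslcu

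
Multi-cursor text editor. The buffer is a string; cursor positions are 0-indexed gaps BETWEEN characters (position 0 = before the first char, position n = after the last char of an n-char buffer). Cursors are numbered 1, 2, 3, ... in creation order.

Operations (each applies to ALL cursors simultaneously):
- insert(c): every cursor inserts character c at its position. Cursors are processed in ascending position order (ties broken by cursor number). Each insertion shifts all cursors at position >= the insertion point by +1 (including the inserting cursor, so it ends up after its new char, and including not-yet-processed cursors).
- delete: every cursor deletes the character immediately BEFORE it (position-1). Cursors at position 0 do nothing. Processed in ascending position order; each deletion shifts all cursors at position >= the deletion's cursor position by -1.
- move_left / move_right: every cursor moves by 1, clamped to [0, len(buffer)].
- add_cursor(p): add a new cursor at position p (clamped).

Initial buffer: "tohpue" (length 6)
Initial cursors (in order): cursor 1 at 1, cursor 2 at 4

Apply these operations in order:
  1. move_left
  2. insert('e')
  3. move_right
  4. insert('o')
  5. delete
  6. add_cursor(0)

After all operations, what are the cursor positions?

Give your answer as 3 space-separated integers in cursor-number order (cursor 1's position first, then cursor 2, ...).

After op 1 (move_left): buffer="tohpue" (len 6), cursors c1@0 c2@3, authorship ......
After op 2 (insert('e')): buffer="etohepue" (len 8), cursors c1@1 c2@5, authorship 1...2...
After op 3 (move_right): buffer="etohepue" (len 8), cursors c1@2 c2@6, authorship 1...2...
After op 4 (insert('o')): buffer="etoohepoue" (len 10), cursors c1@3 c2@8, authorship 1.1..2.2..
After op 5 (delete): buffer="etohepue" (len 8), cursors c1@2 c2@6, authorship 1...2...
After op 6 (add_cursor(0)): buffer="etohepue" (len 8), cursors c3@0 c1@2 c2@6, authorship 1...2...

Answer: 2 6 0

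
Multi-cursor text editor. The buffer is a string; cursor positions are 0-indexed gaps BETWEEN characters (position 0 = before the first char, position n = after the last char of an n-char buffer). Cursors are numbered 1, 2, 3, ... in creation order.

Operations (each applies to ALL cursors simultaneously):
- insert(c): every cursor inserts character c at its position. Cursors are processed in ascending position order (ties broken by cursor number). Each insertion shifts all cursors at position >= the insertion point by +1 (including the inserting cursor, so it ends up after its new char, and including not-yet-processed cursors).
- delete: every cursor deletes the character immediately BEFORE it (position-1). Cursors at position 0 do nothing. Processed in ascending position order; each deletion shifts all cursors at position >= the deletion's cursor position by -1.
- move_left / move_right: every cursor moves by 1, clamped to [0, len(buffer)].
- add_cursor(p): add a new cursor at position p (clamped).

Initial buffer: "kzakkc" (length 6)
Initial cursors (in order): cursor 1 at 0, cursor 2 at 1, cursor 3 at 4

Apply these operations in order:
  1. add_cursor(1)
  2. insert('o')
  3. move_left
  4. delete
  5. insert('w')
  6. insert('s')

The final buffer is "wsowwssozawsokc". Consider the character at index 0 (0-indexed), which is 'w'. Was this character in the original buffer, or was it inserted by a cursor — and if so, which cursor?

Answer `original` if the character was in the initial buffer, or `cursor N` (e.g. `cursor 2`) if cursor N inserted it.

After op 1 (add_cursor(1)): buffer="kzakkc" (len 6), cursors c1@0 c2@1 c4@1 c3@4, authorship ......
After op 2 (insert('o')): buffer="okoozakokc" (len 10), cursors c1@1 c2@4 c4@4 c3@8, authorship 1.24...3..
After op 3 (move_left): buffer="okoozakokc" (len 10), cursors c1@0 c2@3 c4@3 c3@7, authorship 1.24...3..
After op 4 (delete): buffer="oozaokc" (len 7), cursors c1@0 c2@1 c4@1 c3@4, authorship 14..3..
After op 5 (insert('w')): buffer="wowwozawokc" (len 11), cursors c1@1 c2@4 c4@4 c3@8, authorship 11244..33..
After op 6 (insert('s')): buffer="wsowwssozawsokc" (len 15), cursors c1@2 c2@7 c4@7 c3@12, authorship 11124244..333..
Authorship (.=original, N=cursor N): 1 1 1 2 4 2 4 4 . . 3 3 3 . .
Index 0: author = 1

Answer: cursor 1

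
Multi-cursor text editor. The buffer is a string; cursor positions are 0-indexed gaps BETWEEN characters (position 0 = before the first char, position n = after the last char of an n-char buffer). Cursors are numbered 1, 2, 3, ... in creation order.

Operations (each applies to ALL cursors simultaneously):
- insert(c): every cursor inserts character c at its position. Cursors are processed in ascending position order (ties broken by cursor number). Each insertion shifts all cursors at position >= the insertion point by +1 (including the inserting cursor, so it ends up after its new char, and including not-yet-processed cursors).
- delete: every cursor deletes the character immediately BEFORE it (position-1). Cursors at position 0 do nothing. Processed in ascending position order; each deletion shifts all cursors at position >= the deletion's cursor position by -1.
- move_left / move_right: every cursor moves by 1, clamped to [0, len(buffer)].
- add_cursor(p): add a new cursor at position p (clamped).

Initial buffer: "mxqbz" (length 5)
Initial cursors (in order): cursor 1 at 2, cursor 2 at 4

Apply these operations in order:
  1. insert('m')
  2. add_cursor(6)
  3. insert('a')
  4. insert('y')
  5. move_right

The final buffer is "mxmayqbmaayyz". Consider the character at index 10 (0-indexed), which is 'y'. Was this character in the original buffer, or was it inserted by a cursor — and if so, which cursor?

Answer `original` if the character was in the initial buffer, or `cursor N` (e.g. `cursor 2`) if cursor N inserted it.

Answer: cursor 2

Derivation:
After op 1 (insert('m')): buffer="mxmqbmz" (len 7), cursors c1@3 c2@6, authorship ..1..2.
After op 2 (add_cursor(6)): buffer="mxmqbmz" (len 7), cursors c1@3 c2@6 c3@6, authorship ..1..2.
After op 3 (insert('a')): buffer="mxmaqbmaaz" (len 10), cursors c1@4 c2@9 c3@9, authorship ..11..223.
After op 4 (insert('y')): buffer="mxmayqbmaayyz" (len 13), cursors c1@5 c2@12 c3@12, authorship ..111..22323.
After op 5 (move_right): buffer="mxmayqbmaayyz" (len 13), cursors c1@6 c2@13 c3@13, authorship ..111..22323.
Authorship (.=original, N=cursor N): . . 1 1 1 . . 2 2 3 2 3 .
Index 10: author = 2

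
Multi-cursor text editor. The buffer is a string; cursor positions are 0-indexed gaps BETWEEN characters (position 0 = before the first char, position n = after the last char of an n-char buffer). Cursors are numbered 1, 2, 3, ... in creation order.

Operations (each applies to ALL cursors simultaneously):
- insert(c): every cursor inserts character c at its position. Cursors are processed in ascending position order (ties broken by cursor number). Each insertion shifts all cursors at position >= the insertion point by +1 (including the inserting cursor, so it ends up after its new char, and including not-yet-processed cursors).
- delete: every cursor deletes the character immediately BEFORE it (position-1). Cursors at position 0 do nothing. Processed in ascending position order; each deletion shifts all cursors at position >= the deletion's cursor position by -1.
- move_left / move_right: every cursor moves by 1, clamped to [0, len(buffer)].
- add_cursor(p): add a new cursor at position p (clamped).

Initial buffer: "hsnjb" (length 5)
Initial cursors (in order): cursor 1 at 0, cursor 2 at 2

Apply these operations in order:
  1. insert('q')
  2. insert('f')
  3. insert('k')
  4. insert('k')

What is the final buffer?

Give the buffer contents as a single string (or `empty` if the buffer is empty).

After op 1 (insert('q')): buffer="qhsqnjb" (len 7), cursors c1@1 c2@4, authorship 1..2...
After op 2 (insert('f')): buffer="qfhsqfnjb" (len 9), cursors c1@2 c2@6, authorship 11..22...
After op 3 (insert('k')): buffer="qfkhsqfknjb" (len 11), cursors c1@3 c2@8, authorship 111..222...
After op 4 (insert('k')): buffer="qfkkhsqfkknjb" (len 13), cursors c1@4 c2@10, authorship 1111..2222...

Answer: qfkkhsqfkknjb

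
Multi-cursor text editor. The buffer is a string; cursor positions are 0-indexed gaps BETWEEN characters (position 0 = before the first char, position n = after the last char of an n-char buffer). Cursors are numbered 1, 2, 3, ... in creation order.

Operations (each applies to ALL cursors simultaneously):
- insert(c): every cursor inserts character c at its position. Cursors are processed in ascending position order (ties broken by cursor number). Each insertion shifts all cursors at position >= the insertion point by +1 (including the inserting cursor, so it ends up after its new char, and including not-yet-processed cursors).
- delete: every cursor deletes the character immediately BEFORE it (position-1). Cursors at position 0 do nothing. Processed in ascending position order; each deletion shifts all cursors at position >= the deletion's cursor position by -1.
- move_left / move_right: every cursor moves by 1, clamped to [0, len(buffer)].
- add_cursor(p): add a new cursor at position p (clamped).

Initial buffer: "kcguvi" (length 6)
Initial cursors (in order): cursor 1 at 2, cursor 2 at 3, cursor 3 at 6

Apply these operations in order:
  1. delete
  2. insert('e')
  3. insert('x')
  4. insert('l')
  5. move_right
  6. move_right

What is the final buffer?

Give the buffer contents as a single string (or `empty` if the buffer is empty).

Answer: keexxlluvexl

Derivation:
After op 1 (delete): buffer="kuv" (len 3), cursors c1@1 c2@1 c3@3, authorship ...
After op 2 (insert('e')): buffer="keeuve" (len 6), cursors c1@3 c2@3 c3@6, authorship .12..3
After op 3 (insert('x')): buffer="keexxuvex" (len 9), cursors c1@5 c2@5 c3@9, authorship .1212..33
After op 4 (insert('l')): buffer="keexxlluvexl" (len 12), cursors c1@7 c2@7 c3@12, authorship .121212..333
After op 5 (move_right): buffer="keexxlluvexl" (len 12), cursors c1@8 c2@8 c3@12, authorship .121212..333
After op 6 (move_right): buffer="keexxlluvexl" (len 12), cursors c1@9 c2@9 c3@12, authorship .121212..333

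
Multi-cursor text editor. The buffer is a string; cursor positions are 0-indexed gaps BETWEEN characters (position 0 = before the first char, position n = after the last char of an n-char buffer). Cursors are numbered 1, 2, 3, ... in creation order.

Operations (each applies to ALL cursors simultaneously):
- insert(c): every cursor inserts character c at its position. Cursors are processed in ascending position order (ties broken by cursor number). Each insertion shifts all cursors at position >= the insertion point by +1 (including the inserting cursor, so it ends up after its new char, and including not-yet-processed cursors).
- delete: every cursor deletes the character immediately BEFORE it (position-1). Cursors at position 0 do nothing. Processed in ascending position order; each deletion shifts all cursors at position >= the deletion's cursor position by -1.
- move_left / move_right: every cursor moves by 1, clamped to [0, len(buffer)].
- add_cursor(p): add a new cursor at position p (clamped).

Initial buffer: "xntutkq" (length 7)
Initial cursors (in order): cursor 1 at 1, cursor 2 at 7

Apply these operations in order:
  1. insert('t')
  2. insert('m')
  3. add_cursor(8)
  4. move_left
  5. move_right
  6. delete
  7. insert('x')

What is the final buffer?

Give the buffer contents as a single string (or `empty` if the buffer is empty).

After op 1 (insert('t')): buffer="xtntutkqt" (len 9), cursors c1@2 c2@9, authorship .1......2
After op 2 (insert('m')): buffer="xtmntutkqtm" (len 11), cursors c1@3 c2@11, authorship .11......22
After op 3 (add_cursor(8)): buffer="xtmntutkqtm" (len 11), cursors c1@3 c3@8 c2@11, authorship .11......22
After op 4 (move_left): buffer="xtmntutkqtm" (len 11), cursors c1@2 c3@7 c2@10, authorship .11......22
After op 5 (move_right): buffer="xtmntutkqtm" (len 11), cursors c1@3 c3@8 c2@11, authorship .11......22
After op 6 (delete): buffer="xtntutqt" (len 8), cursors c1@2 c3@6 c2@8, authorship .1.....2
After op 7 (insert('x')): buffer="xtxntutxqtx" (len 11), cursors c1@3 c3@8 c2@11, authorship .11....3.22

Answer: xtxntutxqtx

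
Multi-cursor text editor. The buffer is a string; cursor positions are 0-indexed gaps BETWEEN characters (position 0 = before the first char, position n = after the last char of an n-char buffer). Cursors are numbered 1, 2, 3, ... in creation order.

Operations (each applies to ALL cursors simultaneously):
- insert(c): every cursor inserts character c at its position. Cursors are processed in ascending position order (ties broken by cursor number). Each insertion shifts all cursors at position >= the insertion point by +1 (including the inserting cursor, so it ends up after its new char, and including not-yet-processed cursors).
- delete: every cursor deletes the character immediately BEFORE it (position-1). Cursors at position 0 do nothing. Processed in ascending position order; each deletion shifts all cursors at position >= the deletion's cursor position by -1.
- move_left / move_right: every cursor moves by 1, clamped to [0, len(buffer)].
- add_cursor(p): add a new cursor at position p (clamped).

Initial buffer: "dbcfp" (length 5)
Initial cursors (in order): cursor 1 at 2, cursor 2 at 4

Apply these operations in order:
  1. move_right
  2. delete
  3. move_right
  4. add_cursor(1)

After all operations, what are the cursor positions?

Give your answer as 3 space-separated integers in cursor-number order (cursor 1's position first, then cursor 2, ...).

Answer: 3 3 1

Derivation:
After op 1 (move_right): buffer="dbcfp" (len 5), cursors c1@3 c2@5, authorship .....
After op 2 (delete): buffer="dbf" (len 3), cursors c1@2 c2@3, authorship ...
After op 3 (move_right): buffer="dbf" (len 3), cursors c1@3 c2@3, authorship ...
After op 4 (add_cursor(1)): buffer="dbf" (len 3), cursors c3@1 c1@3 c2@3, authorship ...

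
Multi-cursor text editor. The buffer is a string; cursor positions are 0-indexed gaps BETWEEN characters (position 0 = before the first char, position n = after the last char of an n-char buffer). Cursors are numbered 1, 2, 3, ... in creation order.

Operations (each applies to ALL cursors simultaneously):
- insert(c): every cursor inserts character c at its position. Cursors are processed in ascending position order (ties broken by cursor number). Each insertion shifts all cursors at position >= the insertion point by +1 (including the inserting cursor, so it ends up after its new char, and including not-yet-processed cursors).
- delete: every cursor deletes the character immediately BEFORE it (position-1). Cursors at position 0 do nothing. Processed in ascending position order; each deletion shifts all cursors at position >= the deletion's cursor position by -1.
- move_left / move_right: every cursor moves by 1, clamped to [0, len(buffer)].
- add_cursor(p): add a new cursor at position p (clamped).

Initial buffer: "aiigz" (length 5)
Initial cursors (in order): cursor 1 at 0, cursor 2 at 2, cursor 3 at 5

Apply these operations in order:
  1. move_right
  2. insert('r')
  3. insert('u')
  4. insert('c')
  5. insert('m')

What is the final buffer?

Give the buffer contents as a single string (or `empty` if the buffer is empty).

Answer: arucmiirucmgzrucm

Derivation:
After op 1 (move_right): buffer="aiigz" (len 5), cursors c1@1 c2@3 c3@5, authorship .....
After op 2 (insert('r')): buffer="ariirgzr" (len 8), cursors c1@2 c2@5 c3@8, authorship .1..2..3
After op 3 (insert('u')): buffer="aruiirugzru" (len 11), cursors c1@3 c2@7 c3@11, authorship .11..22..33
After op 4 (insert('c')): buffer="aruciirucgzruc" (len 14), cursors c1@4 c2@9 c3@14, authorship .111..222..333
After op 5 (insert('m')): buffer="arucmiirucmgzrucm" (len 17), cursors c1@5 c2@11 c3@17, authorship .1111..2222..3333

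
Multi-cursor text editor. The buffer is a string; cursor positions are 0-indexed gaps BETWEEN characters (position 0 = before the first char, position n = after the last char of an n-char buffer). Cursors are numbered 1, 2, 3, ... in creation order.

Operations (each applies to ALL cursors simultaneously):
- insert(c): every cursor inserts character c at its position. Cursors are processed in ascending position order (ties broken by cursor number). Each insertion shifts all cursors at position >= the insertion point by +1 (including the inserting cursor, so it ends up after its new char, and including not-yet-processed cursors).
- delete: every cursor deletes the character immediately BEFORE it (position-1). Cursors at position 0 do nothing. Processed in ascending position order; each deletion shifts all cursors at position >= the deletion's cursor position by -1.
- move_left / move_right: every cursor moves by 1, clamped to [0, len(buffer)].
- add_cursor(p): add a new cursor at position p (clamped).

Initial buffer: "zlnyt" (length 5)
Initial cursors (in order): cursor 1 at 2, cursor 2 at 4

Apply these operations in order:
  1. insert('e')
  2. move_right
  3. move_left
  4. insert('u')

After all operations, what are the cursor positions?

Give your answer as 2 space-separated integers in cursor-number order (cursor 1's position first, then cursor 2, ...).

Answer: 4 8

Derivation:
After op 1 (insert('e')): buffer="zlenyet" (len 7), cursors c1@3 c2@6, authorship ..1..2.
After op 2 (move_right): buffer="zlenyet" (len 7), cursors c1@4 c2@7, authorship ..1..2.
After op 3 (move_left): buffer="zlenyet" (len 7), cursors c1@3 c2@6, authorship ..1..2.
After op 4 (insert('u')): buffer="zleunyeut" (len 9), cursors c1@4 c2@8, authorship ..11..22.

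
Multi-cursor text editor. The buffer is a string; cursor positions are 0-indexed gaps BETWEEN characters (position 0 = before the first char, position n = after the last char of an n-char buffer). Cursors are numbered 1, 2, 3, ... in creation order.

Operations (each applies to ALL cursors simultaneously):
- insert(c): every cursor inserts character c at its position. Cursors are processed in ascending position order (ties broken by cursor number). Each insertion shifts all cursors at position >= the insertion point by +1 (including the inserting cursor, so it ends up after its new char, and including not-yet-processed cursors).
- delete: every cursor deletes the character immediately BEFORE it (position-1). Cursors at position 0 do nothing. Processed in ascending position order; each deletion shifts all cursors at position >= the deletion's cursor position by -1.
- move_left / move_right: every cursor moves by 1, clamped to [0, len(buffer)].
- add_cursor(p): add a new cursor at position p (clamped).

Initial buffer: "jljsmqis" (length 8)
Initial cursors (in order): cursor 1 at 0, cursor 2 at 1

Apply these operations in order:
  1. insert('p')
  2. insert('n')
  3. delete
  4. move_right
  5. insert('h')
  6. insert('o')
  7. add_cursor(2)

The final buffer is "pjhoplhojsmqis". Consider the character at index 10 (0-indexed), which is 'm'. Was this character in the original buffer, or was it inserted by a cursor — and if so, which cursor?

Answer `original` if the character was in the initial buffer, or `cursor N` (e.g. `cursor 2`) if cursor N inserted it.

After op 1 (insert('p')): buffer="pjpljsmqis" (len 10), cursors c1@1 c2@3, authorship 1.2.......
After op 2 (insert('n')): buffer="pnjpnljsmqis" (len 12), cursors c1@2 c2@5, authorship 11.22.......
After op 3 (delete): buffer="pjpljsmqis" (len 10), cursors c1@1 c2@3, authorship 1.2.......
After op 4 (move_right): buffer="pjpljsmqis" (len 10), cursors c1@2 c2@4, authorship 1.2.......
After op 5 (insert('h')): buffer="pjhplhjsmqis" (len 12), cursors c1@3 c2@6, authorship 1.12.2......
After op 6 (insert('o')): buffer="pjhoplhojsmqis" (len 14), cursors c1@4 c2@8, authorship 1.112.22......
After op 7 (add_cursor(2)): buffer="pjhoplhojsmqis" (len 14), cursors c3@2 c1@4 c2@8, authorship 1.112.22......
Authorship (.=original, N=cursor N): 1 . 1 1 2 . 2 2 . . . . . .
Index 10: author = original

Answer: original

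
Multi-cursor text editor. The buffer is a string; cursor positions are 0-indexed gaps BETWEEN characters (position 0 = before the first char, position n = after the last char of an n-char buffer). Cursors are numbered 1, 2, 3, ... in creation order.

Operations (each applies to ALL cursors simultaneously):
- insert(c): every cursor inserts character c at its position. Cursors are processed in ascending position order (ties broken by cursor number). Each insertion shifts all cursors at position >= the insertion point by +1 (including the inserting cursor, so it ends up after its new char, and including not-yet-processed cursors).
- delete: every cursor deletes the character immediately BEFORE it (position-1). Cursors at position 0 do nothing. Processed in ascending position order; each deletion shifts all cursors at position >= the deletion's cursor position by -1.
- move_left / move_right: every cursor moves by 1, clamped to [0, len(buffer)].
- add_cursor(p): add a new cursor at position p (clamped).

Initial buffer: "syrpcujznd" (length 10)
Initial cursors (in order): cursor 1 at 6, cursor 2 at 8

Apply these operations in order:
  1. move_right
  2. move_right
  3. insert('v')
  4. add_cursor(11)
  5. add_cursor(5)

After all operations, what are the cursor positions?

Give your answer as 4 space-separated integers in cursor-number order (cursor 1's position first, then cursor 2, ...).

After op 1 (move_right): buffer="syrpcujznd" (len 10), cursors c1@7 c2@9, authorship ..........
After op 2 (move_right): buffer="syrpcujznd" (len 10), cursors c1@8 c2@10, authorship ..........
After op 3 (insert('v')): buffer="syrpcujzvndv" (len 12), cursors c1@9 c2@12, authorship ........1..2
After op 4 (add_cursor(11)): buffer="syrpcujzvndv" (len 12), cursors c1@9 c3@11 c2@12, authorship ........1..2
After op 5 (add_cursor(5)): buffer="syrpcujzvndv" (len 12), cursors c4@5 c1@9 c3@11 c2@12, authorship ........1..2

Answer: 9 12 11 5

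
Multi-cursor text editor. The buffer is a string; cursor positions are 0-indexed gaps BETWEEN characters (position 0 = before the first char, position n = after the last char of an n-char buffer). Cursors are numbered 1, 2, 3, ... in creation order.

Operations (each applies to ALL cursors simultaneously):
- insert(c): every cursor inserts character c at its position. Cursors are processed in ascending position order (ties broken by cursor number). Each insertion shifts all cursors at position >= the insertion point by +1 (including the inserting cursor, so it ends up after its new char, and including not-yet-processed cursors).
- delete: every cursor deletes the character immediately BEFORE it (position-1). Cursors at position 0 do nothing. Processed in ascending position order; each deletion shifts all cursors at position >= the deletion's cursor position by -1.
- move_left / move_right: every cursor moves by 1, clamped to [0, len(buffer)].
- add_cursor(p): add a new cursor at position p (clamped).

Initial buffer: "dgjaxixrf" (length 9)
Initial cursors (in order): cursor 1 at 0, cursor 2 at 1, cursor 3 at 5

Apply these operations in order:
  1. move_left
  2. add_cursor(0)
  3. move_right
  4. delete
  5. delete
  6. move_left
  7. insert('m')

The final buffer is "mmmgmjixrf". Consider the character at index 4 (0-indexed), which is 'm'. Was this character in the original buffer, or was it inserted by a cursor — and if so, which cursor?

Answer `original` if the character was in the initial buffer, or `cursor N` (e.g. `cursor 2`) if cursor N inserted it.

Answer: cursor 3

Derivation:
After op 1 (move_left): buffer="dgjaxixrf" (len 9), cursors c1@0 c2@0 c3@4, authorship .........
After op 2 (add_cursor(0)): buffer="dgjaxixrf" (len 9), cursors c1@0 c2@0 c4@0 c3@4, authorship .........
After op 3 (move_right): buffer="dgjaxixrf" (len 9), cursors c1@1 c2@1 c4@1 c3@5, authorship .........
After op 4 (delete): buffer="gjaixrf" (len 7), cursors c1@0 c2@0 c4@0 c3@3, authorship .......
After op 5 (delete): buffer="gjixrf" (len 6), cursors c1@0 c2@0 c4@0 c3@2, authorship ......
After op 6 (move_left): buffer="gjixrf" (len 6), cursors c1@0 c2@0 c4@0 c3@1, authorship ......
After op 7 (insert('m')): buffer="mmmgmjixrf" (len 10), cursors c1@3 c2@3 c4@3 c3@5, authorship 124.3.....
Authorship (.=original, N=cursor N): 1 2 4 . 3 . . . . .
Index 4: author = 3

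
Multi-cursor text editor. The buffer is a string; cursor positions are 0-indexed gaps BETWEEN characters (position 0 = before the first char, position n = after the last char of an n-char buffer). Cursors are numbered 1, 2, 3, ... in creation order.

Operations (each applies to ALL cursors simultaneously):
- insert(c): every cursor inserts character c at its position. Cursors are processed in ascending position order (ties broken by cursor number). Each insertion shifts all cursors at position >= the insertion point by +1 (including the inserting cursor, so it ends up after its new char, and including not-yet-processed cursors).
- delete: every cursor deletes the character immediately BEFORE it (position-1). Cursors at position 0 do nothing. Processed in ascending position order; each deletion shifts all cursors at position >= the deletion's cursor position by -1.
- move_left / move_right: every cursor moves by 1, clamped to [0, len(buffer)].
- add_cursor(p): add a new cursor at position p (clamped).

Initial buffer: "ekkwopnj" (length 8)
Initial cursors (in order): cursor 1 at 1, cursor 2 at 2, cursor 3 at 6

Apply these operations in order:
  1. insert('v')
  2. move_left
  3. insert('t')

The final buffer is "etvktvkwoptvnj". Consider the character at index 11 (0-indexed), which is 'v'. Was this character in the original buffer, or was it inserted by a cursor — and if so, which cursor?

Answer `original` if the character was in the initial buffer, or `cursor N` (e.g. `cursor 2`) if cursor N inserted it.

After op 1 (insert('v')): buffer="evkvkwopvnj" (len 11), cursors c1@2 c2@4 c3@9, authorship .1.2....3..
After op 2 (move_left): buffer="evkvkwopvnj" (len 11), cursors c1@1 c2@3 c3@8, authorship .1.2....3..
After op 3 (insert('t')): buffer="etvktvkwoptvnj" (len 14), cursors c1@2 c2@5 c3@11, authorship .11.22....33..
Authorship (.=original, N=cursor N): . 1 1 . 2 2 . . . . 3 3 . .
Index 11: author = 3

Answer: cursor 3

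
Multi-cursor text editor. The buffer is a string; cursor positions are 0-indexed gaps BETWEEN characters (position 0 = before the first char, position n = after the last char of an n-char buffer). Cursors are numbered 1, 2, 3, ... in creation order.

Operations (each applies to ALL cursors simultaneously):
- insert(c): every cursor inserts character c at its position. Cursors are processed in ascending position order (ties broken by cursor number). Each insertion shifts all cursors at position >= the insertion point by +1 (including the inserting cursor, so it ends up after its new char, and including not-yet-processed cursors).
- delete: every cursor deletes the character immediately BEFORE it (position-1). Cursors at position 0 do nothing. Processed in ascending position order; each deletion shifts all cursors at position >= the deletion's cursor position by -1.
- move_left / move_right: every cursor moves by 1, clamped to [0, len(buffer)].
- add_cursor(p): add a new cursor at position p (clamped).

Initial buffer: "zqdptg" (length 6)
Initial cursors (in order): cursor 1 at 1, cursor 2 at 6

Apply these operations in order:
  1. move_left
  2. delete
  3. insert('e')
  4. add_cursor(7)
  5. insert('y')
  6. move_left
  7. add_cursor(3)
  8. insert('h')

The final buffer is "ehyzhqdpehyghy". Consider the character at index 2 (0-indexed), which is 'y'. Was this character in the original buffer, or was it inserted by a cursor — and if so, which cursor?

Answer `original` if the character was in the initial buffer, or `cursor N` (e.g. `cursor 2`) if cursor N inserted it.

After op 1 (move_left): buffer="zqdptg" (len 6), cursors c1@0 c2@5, authorship ......
After op 2 (delete): buffer="zqdpg" (len 5), cursors c1@0 c2@4, authorship .....
After op 3 (insert('e')): buffer="ezqdpeg" (len 7), cursors c1@1 c2@6, authorship 1....2.
After op 4 (add_cursor(7)): buffer="ezqdpeg" (len 7), cursors c1@1 c2@6 c3@7, authorship 1....2.
After op 5 (insert('y')): buffer="eyzqdpeygy" (len 10), cursors c1@2 c2@8 c3@10, authorship 11....22.3
After op 6 (move_left): buffer="eyzqdpeygy" (len 10), cursors c1@1 c2@7 c3@9, authorship 11....22.3
After op 7 (add_cursor(3)): buffer="eyzqdpeygy" (len 10), cursors c1@1 c4@3 c2@7 c3@9, authorship 11....22.3
After op 8 (insert('h')): buffer="ehyzhqdpehyghy" (len 14), cursors c1@2 c4@5 c2@10 c3@13, authorship 111.4...222.33
Authorship (.=original, N=cursor N): 1 1 1 . 4 . . . 2 2 2 . 3 3
Index 2: author = 1

Answer: cursor 1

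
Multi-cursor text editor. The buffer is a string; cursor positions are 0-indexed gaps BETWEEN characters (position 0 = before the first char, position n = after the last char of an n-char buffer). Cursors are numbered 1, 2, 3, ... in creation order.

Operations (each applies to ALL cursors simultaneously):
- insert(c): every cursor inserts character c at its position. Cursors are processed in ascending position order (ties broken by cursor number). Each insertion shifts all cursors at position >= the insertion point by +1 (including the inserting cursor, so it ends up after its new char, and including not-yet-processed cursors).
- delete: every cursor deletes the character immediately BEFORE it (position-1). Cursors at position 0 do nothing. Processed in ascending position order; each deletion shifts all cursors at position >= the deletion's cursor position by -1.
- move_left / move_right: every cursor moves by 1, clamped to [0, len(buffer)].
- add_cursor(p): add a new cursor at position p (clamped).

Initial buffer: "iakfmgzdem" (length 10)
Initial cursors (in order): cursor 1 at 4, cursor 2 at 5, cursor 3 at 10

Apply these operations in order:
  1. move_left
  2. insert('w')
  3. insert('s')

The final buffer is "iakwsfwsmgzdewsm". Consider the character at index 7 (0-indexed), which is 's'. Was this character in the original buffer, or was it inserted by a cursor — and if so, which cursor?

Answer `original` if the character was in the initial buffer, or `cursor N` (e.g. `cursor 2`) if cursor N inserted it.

After op 1 (move_left): buffer="iakfmgzdem" (len 10), cursors c1@3 c2@4 c3@9, authorship ..........
After op 2 (insert('w')): buffer="iakwfwmgzdewm" (len 13), cursors c1@4 c2@6 c3@12, authorship ...1.2.....3.
After op 3 (insert('s')): buffer="iakwsfwsmgzdewsm" (len 16), cursors c1@5 c2@8 c3@15, authorship ...11.22.....33.
Authorship (.=original, N=cursor N): . . . 1 1 . 2 2 . . . . . 3 3 .
Index 7: author = 2

Answer: cursor 2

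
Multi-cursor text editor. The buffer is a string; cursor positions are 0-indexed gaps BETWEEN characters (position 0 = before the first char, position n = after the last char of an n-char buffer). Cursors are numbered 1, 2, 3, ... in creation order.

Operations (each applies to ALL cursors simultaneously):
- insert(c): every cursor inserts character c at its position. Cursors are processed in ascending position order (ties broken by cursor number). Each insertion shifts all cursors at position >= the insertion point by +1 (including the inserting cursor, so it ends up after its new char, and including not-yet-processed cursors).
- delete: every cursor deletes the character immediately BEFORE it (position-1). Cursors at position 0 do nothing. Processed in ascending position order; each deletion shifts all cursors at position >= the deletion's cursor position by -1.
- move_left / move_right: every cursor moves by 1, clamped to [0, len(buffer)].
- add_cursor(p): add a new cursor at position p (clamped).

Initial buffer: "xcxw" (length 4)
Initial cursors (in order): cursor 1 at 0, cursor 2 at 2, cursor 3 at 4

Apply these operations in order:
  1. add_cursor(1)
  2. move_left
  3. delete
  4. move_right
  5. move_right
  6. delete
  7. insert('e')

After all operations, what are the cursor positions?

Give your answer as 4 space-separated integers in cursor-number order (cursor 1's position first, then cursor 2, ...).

After op 1 (add_cursor(1)): buffer="xcxw" (len 4), cursors c1@0 c4@1 c2@2 c3@4, authorship ....
After op 2 (move_left): buffer="xcxw" (len 4), cursors c1@0 c4@0 c2@1 c3@3, authorship ....
After op 3 (delete): buffer="cw" (len 2), cursors c1@0 c2@0 c4@0 c3@1, authorship ..
After op 4 (move_right): buffer="cw" (len 2), cursors c1@1 c2@1 c4@1 c3@2, authorship ..
After op 5 (move_right): buffer="cw" (len 2), cursors c1@2 c2@2 c3@2 c4@2, authorship ..
After op 6 (delete): buffer="" (len 0), cursors c1@0 c2@0 c3@0 c4@0, authorship 
After op 7 (insert('e')): buffer="eeee" (len 4), cursors c1@4 c2@4 c3@4 c4@4, authorship 1234

Answer: 4 4 4 4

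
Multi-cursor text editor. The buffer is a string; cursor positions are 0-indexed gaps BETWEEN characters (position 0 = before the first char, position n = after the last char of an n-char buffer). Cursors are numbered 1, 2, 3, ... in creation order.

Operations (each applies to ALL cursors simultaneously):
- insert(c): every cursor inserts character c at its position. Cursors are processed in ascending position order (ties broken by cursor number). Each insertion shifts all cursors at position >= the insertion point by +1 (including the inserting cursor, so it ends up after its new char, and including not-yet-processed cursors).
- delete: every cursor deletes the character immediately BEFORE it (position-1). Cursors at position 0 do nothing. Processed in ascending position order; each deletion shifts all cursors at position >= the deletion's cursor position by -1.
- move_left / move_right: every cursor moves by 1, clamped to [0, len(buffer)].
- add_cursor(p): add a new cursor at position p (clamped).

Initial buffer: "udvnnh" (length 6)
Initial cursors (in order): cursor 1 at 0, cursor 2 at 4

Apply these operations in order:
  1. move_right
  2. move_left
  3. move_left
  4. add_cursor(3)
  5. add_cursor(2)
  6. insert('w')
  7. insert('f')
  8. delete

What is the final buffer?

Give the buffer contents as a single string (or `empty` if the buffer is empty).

After op 1 (move_right): buffer="udvnnh" (len 6), cursors c1@1 c2@5, authorship ......
After op 2 (move_left): buffer="udvnnh" (len 6), cursors c1@0 c2@4, authorship ......
After op 3 (move_left): buffer="udvnnh" (len 6), cursors c1@0 c2@3, authorship ......
After op 4 (add_cursor(3)): buffer="udvnnh" (len 6), cursors c1@0 c2@3 c3@3, authorship ......
After op 5 (add_cursor(2)): buffer="udvnnh" (len 6), cursors c1@0 c4@2 c2@3 c3@3, authorship ......
After op 6 (insert('w')): buffer="wudwvwwnnh" (len 10), cursors c1@1 c4@4 c2@7 c3@7, authorship 1..4.23...
After op 7 (insert('f')): buffer="wfudwfvwwffnnh" (len 14), cursors c1@2 c4@6 c2@11 c3@11, authorship 11..44.2323...
After op 8 (delete): buffer="wudwvwwnnh" (len 10), cursors c1@1 c4@4 c2@7 c3@7, authorship 1..4.23...

Answer: wudwvwwnnh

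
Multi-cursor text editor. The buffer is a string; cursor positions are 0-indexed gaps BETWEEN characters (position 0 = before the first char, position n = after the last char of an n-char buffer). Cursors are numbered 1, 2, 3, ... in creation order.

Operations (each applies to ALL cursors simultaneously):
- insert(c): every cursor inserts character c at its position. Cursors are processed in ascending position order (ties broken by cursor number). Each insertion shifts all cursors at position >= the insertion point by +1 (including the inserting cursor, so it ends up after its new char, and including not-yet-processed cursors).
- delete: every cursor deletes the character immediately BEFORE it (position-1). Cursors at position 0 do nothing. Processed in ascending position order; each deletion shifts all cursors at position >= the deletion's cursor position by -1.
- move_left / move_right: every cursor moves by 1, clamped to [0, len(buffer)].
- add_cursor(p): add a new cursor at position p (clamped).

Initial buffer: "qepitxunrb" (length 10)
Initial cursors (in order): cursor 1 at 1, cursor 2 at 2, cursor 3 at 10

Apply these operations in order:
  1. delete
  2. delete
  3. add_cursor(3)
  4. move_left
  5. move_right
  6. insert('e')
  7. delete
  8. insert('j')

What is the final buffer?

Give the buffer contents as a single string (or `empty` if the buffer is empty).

Answer: pjjitjxunj

Derivation:
After op 1 (delete): buffer="pitxunr" (len 7), cursors c1@0 c2@0 c3@7, authorship .......
After op 2 (delete): buffer="pitxun" (len 6), cursors c1@0 c2@0 c3@6, authorship ......
After op 3 (add_cursor(3)): buffer="pitxun" (len 6), cursors c1@0 c2@0 c4@3 c3@6, authorship ......
After op 4 (move_left): buffer="pitxun" (len 6), cursors c1@0 c2@0 c4@2 c3@5, authorship ......
After op 5 (move_right): buffer="pitxun" (len 6), cursors c1@1 c2@1 c4@3 c3@6, authorship ......
After op 6 (insert('e')): buffer="peeitexune" (len 10), cursors c1@3 c2@3 c4@6 c3@10, authorship .12..4...3
After op 7 (delete): buffer="pitxun" (len 6), cursors c1@1 c2@1 c4@3 c3@6, authorship ......
After op 8 (insert('j')): buffer="pjjitjxunj" (len 10), cursors c1@3 c2@3 c4@6 c3@10, authorship .12..4...3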